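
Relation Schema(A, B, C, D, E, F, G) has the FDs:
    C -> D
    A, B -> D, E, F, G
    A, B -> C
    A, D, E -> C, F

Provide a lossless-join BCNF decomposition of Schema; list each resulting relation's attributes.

Candidate key of the original relation: {A, B}.
Within {A, B, C, D, E, F, G}: {C}⁺ ∩ {A, B, C, D, E, F, G} = {C, D}, not the whole set, so C -> D violates BCNF; decompose into {C, D} and {A, B, C, E, F, G}.
{C, D} has no BCNF violation.
Within {A, B, C, E, F, G}: {A, C, E}⁺ ∩ {A, B, C, E, F, G} = {A, C, E, F}, not the whole set, so A, C, E -> F violates BCNF; decompose into {A, C, E, F} and {A, B, C, E, G}.
{A, C, E, F} has no BCNF violation.
{A, B, C, E, G} has no BCNF violation.

{A, B, C, E, G}; {A, C, E, F}; {C, D}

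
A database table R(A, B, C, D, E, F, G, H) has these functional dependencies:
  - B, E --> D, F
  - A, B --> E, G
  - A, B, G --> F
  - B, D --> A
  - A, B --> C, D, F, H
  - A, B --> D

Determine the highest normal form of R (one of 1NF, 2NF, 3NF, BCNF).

BCNF

Candidate keys: {A, B}, {B, D}, {B, E}. Prime attributes: {A, B, D, E}.
Every FD has a superkey on the left, so the relation is in BCNF.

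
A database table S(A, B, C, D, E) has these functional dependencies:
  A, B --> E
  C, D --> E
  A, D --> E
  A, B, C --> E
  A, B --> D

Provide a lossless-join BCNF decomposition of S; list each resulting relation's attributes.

{A, B, C}; {A, B, D}; {A, D, E}

Candidate key of the original relation: {A, B, C}.
Within {A, B, C, D, E}: {A, B}⁺ ∩ {A, B, C, D, E} = {A, B, D, E}, not the whole set, so A, B --> D, E violates BCNF; decompose into {A, B, D, E} and {A, B, C}.
Within {A, B, D, E}: {A, D}⁺ ∩ {A, B, D, E} = {A, D, E}, not the whole set, so A, D --> E violates BCNF; decompose into {A, D, E} and {A, B, D}.
{A, D, E} is in BCNF.
{A, B, D} is in BCNF.
{A, B, C} is in BCNF.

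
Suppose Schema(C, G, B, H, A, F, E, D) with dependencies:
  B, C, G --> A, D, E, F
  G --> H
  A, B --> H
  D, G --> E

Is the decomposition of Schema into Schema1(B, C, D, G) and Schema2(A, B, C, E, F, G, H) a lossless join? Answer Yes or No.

The shared attributes are {B, C, G} and {B, C, G}⁺ = {A, B, C, D, E, F, G, H}.
This includes all of Schema1, so the common attributes are a superkey of Schema1 — the join is lossless.

Yes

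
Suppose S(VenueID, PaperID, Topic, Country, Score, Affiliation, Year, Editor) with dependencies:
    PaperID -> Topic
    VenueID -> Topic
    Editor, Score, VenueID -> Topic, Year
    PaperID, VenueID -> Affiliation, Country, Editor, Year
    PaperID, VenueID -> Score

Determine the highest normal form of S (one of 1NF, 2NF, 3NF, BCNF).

Candidate key: {PaperID, VenueID}. Prime attributes: {PaperID, VenueID}.
For PaperID -> Topic we have {PaperID}⁺ = {PaperID, Topic}; {PaperID} is not a superkey, so BCNF fails.
Because {Topic} is non-prime and the left side of PaperID -> Topic is not a superkey, the relation is not in 3NF.
The proper key subset {PaperID} of {PaperID, VenueID} determines non-prime {Topic}, so the relation is not even in 2NF.

1NF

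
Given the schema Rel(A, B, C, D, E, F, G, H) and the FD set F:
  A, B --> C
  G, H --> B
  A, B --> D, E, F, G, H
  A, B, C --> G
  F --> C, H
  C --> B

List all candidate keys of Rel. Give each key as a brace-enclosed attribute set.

{A, B}, {A, C}, {A, F}, {A, G, H}

No FD produces {A}, so it must be in every candidate key.
{A, B} is a candidate key since {A, B}⁺ = {A, B, C, D, E, F, G, H} covers every attribute.
{A, C} is a candidate key since {A, C}⁺ = {A, B, C, D, E, F, G, H} covers every attribute.
{A, F} is a candidate key since {A, F}⁺ = {A, B, C, D, E, F, G, H} covers every attribute.
{A, G, H} is a candidate key since {A, G, H}⁺ = {A, B, C, D, E, F, G, H} covers every attribute.
No proper subset of any of these is a key, and no other minimal superkey exists.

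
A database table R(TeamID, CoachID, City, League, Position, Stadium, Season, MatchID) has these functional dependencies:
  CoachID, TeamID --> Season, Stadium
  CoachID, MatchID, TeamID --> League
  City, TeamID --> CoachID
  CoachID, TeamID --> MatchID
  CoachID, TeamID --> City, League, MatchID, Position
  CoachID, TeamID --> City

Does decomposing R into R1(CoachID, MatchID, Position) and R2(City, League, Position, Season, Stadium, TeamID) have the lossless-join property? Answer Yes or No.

No

Common attributes: {Position}; their closure is {Position}.
R1 ⊄ {Position} and R2 ⊄ {Position}, so the split is lossy.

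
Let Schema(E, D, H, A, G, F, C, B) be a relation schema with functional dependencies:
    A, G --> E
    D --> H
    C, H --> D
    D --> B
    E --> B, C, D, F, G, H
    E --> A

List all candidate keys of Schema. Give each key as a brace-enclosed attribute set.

{A, G}, {E}

{E} is a candidate key since {E}⁺ = {A, B, C, D, E, F, G, H} covers every attribute.
{A, G} is a candidate key since {A, G}⁺ = {A, B, C, D, E, F, G, H} covers every attribute.
Any other superkey properly contains one of these, so there are no further candidate keys.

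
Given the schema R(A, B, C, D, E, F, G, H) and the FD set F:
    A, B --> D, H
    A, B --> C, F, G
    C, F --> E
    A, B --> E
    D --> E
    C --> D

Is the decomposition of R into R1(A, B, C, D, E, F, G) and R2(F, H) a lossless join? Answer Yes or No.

No

Common attributes: {F}; their closure is {F}.
R1 ⊄ {F} and R2 ⊄ {F}, so the split is lossy.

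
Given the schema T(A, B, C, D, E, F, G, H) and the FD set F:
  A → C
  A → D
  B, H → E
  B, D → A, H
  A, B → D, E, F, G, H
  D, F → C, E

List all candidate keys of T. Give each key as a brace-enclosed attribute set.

{B} never appears on the right of any FD, so every key must include it.
Closure of {A, B} is {A, B, C, D, E, F, G, H}, the whole schema; {A, B} is a candidate key.
Closure of {B, D} is {A, B, C, D, E, F, G, H}, the whole schema; {B, D} is a candidate key.
No proper subset of any of these is a key, and no other minimal superkey exists.

{A, B}, {B, D}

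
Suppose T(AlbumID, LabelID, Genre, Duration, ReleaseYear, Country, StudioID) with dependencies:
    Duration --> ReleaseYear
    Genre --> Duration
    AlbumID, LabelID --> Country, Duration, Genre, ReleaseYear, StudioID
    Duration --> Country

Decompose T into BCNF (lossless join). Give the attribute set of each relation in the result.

Candidate key of the original relation: {AlbumID, LabelID}.
Within {AlbumID, Country, Duration, Genre, LabelID, ReleaseYear, StudioID}: {Duration}⁺ ∩ {AlbumID, Country, Duration, Genre, LabelID, ReleaseYear, StudioID} = {Country, Duration, ReleaseYear}, not the whole set, so Duration --> Country, ReleaseYear violates BCNF; decompose into {Country, Duration, ReleaseYear} and {AlbumID, Duration, Genre, LabelID, StudioID}.
{Country, Duration, ReleaseYear}: every determinant is a superkey — BCNF.
Within {AlbumID, Duration, Genre, LabelID, StudioID}: {Genre}⁺ ∩ {AlbumID, Duration, Genre, LabelID, StudioID} = {Duration, Genre}, not the whole set, so Genre --> Duration violates BCNF; decompose into {Duration, Genre} and {AlbumID, Genre, LabelID, StudioID}.
{Duration, Genre}: every determinant is a superkey — BCNF.
{AlbumID, Genre, LabelID, StudioID}: every determinant is a superkey — BCNF.

{AlbumID, Genre, LabelID, StudioID}; {Country, Duration, ReleaseYear}; {Duration, Genre}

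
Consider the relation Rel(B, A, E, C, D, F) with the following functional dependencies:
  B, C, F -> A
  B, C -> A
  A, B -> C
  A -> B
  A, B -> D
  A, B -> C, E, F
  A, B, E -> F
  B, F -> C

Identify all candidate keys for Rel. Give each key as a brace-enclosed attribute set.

{A} is a candidate key since {A}⁺ = {A, B, C, D, E, F} covers every attribute.
{B, C} is a candidate key since {B, C}⁺ = {A, B, C, D, E, F} covers every attribute.
{B, F} is a candidate key since {B, F}⁺ = {A, B, C, D, E, F} covers every attribute.
Any other superkey properly contains one of these, so there are no further candidate keys.

{A}, {B, C}, {B, F}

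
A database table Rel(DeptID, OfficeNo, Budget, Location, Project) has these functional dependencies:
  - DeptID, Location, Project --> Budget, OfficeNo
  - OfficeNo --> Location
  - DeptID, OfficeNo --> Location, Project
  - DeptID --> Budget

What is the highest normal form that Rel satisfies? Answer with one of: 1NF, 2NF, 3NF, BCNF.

Candidate keys: {DeptID, Location, Project}, {DeptID, OfficeNo}. Prime attributes: {DeptID, Location, OfficeNo, Project}.
OfficeNo --> Location: {OfficeNo}⁺ = {Location, OfficeNo}, which is not all of the attributes, so the left side is not a superkey — BCNF is violated.
Because {Budget} is non-prime and the left side of DeptID --> Budget is not a superkey, the relation is not in 3NF.
{DeptID} is a proper subset of the key {DeptID, OfficeNo}, and {DeptID}⁺ contains the non-prime attribute {Budget} — a partial dependency, so 2NF is violated.

1NF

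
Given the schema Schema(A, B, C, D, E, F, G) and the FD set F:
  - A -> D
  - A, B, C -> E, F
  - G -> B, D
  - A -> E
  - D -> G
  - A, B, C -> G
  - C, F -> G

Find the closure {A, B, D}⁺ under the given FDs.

Start with {A, B, D}.
A -> E applies; add {E} → now {A, B, D, E}.
D -> G applies; add {G} → now {A, B, D, E, G}.
No further FD applies.

{A, B, D, E, G}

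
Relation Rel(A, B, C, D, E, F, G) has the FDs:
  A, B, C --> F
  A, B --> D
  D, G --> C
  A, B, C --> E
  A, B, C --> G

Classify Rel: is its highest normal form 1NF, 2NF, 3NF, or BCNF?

1NF

Candidate keys: {A, B, C}, {A, B, G}. Prime attributes: {A, B, C, G}.
For A, B --> D we have {A, B}⁺ = {A, B, D}; {A, B} is not a superkey, so BCNF fails.
Because {D} is non-prime and the left side of A, B --> D is not a superkey, the relation is not in 3NF.
The proper key subset {A, B} of {A, B, C} determines non-prime {D}, so the relation is not even in 2NF.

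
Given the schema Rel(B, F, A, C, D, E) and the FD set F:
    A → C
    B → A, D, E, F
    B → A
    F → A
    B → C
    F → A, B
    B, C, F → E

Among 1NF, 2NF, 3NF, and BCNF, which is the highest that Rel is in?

Candidate keys: {B}, {F}. Prime attributes: {B, F}.
For A → C we have {A}⁺ = {A, C}; {A} is not a superkey, so BCNF fails.
A → C has non-prime {C} on the right and a non-superkey on the left, so 3NF fails.
All keys have size 1, which rules out partial dependencies — 2NF is satisfied.

2NF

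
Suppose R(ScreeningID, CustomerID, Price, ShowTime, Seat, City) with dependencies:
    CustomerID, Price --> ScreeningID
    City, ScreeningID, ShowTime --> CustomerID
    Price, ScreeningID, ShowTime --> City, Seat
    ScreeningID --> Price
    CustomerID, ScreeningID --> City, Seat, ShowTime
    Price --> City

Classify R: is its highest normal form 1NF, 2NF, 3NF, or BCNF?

1NF

Candidate keys: {CustomerID, Price}, {CustomerID, ScreeningID}, {ScreeningID, ShowTime}. Prime attributes: {CustomerID, Price, ScreeningID, ShowTime}.
For ScreeningID --> Price we have {ScreeningID}⁺ = {City, Price, ScreeningID}; {ScreeningID} is not a superkey, so BCNF fails.
Because {City} is non-prime and the left side of Price --> City is not a superkey, the relation is not in 3NF.
{Price} is a proper subset of the key {CustomerID, Price}, and {Price}⁺ contains the non-prime attribute {City} — a partial dependency, so 2NF is violated.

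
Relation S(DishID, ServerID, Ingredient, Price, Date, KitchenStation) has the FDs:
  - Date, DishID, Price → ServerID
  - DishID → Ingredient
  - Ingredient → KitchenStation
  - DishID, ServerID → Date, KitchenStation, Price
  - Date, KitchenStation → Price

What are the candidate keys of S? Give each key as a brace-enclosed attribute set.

Attributes never on any right-hand side: {DishID} — every candidate key must contain it.
{Date, DishID}⁺ = {Date, DishID, Ingredient, KitchenStation, Price, ServerID} — all of the relation — so {Date, DishID} is a candidate key.
{DishID, ServerID}⁺ = {Date, DishID, Ingredient, KitchenStation, Price, ServerID} — all of the relation — so {DishID, ServerID} is a candidate key.
These are minimal and exhaustive — every other superkey contains one of them.

{Date, DishID}, {DishID, ServerID}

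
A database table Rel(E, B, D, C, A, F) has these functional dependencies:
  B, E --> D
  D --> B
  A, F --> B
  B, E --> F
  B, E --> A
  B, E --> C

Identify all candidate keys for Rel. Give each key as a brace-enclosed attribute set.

{E} never appears on the right of any FD, so every key must include it.
{B, E} is a candidate key since {B, E}⁺ = {A, B, C, D, E, F} covers every attribute.
{D, E} is a candidate key since {D, E}⁺ = {A, B, C, D, E, F} covers every attribute.
{A, E, F} is a candidate key since {A, E, F}⁺ = {A, B, C, D, E, F} covers every attribute.
No proper subset of any of these is a key, and no other minimal superkey exists.

{A, E, F}, {B, E}, {D, E}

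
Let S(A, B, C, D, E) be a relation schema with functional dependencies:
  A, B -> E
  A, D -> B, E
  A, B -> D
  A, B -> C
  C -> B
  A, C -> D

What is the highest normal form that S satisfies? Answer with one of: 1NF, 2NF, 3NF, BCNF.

Candidate keys: {A, B}, {A, C}, {A, D}. Prime attributes: {A, B, C, D}.
For C -> B we have {C}⁺ = {B, C}; {C} is not a superkey, so BCNF fails.
But every attribute on its right side ({B}) is prime, and the same holds for every other non-superkey FD, so 3NF still holds.

3NF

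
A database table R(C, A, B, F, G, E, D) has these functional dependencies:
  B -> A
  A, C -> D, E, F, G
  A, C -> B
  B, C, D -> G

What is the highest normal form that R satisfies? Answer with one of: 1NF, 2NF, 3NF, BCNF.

Candidate keys: {A, C}, {B, C}. Prime attributes: {A, B, C}.
B -> A: {B}⁺ = {A, B}, which is not all of the attributes, so the left side is not a superkey — BCNF is violated.
But every attribute on its right side ({A}) is prime, and the same holds for every other non-superkey FD, so 3NF still holds.

3NF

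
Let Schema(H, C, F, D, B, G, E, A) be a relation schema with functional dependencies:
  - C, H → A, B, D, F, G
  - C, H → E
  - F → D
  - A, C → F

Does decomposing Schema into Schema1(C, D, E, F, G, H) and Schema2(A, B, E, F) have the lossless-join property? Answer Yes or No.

No

The shared attributes are {E, F} and {E, F}⁺ = {D, E, F}.
Neither Schema1 nor Schema2 is contained in that closure, so the decomposition is lossy.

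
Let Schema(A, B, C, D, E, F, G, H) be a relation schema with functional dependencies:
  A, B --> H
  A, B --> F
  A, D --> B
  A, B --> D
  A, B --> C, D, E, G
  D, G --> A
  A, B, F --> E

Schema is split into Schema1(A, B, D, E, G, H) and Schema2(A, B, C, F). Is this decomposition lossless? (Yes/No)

Schema1 ∩ Schema2 = {A, B}; its closure under F is {A, B, C, D, E, F, G, H}.
Schema1 is contained in that closure, so Schema1 ∩ Schema2 --> Schema1 holds and the join is lossless.

Yes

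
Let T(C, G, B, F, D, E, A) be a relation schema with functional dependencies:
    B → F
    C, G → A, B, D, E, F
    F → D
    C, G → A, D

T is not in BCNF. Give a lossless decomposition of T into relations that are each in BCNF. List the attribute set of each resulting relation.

Candidate key of the original relation: {C, G}.
{A, B, C, D, E, F, G}: {B} determines {B, D, F} here but is not a superkey — split on B → D, F, giving {B, D, F} and {A, B, C, E, G}.
{B, D, F}: {F} determines {D, F} here but is not a superkey — split on F → D, giving {D, F} and {B, F}.
{D, F} has no BCNF violation.
{B, F} has no BCNF violation.
{A, B, C, E, G} has no BCNF violation.

{A, B, C, E, G}; {B, F}; {D, F}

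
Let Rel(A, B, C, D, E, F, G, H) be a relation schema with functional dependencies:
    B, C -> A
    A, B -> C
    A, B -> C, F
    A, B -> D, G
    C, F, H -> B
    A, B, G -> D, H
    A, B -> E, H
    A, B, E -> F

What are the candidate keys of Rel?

Closure of {A, B} is {A, B, C, D, E, F, G, H}, the whole schema; {A, B} is a candidate key.
Closure of {B, C} is {A, B, C, D, E, F, G, H}, the whole schema; {B, C} is a candidate key.
Closure of {C, F, H} is {A, B, C, D, E, F, G, H}, the whole schema; {C, F, H} is a candidate key.
These are minimal and exhaustive — every other superkey contains one of them.

{A, B}, {B, C}, {C, F, H}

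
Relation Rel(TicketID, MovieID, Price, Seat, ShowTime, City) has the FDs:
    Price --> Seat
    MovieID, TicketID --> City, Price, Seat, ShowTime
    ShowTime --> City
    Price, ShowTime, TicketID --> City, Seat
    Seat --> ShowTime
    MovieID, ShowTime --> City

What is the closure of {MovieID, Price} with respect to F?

Start with {MovieID, Price}.
Price --> Seat applies; add {Seat} → now {MovieID, Price, Seat}.
Seat --> ShowTime applies; add {ShowTime} → now {MovieID, Price, Seat, ShowTime}.
MovieID, ShowTime --> City applies; add {City} → now {City, MovieID, Price, Seat, ShowTime}.
No further FD applies.

{City, MovieID, Price, Seat, ShowTime}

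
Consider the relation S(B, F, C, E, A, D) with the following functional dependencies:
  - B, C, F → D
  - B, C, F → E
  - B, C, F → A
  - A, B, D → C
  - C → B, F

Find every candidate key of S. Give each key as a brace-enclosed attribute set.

{C} is a candidate key since {C}⁺ = {A, B, C, D, E, F} covers every attribute.
{A, B, D} is a candidate key since {A, B, D}⁺ = {A, B, C, D, E, F} covers every attribute.
No proper subset of any of these is a key, and no other minimal superkey exists.

{A, B, D}, {C}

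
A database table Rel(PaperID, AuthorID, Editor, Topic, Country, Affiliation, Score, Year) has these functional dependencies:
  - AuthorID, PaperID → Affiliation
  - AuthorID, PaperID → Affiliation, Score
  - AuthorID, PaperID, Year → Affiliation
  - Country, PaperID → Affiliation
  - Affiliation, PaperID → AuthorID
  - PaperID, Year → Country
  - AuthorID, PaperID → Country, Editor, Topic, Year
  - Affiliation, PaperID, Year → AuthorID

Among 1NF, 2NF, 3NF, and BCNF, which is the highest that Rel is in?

Candidate keys: {Affiliation, PaperID}, {AuthorID, PaperID}, {Country, PaperID}, {PaperID, Year}. Prime attributes: {Affiliation, AuthorID, Country, PaperID, Year}.
The left-hand side of every FD is a superkey, so BCNF is satisfied.

BCNF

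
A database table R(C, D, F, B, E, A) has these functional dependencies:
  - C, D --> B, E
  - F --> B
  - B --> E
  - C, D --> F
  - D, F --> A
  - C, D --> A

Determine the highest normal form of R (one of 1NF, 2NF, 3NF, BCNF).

Candidate key: {C, D}. Prime attributes: {C, D}.
F --> B: {F}⁺ = {B, E, F}, which is not all of the attributes, so the left side is not a superkey — BCNF is violated.
Because {B} is non-prime and the left side of F --> B is not a superkey, the relation is not in 3NF.
No non-prime attribute depends on a proper subset of any candidate key, so 2NF holds.

2NF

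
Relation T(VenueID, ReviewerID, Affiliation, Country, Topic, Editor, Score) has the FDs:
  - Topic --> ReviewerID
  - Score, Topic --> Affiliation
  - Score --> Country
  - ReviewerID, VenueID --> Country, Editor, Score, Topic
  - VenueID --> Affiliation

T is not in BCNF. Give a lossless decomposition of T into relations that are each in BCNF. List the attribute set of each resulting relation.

Candidate keys of the original relation: {ReviewerID, VenueID}, {Topic, VenueID}.
{Affiliation, Country, Editor, ReviewerID, Score, Topic, VenueID}: {Topic} determines {ReviewerID, Topic} here but is not a superkey — split on Topic --> ReviewerID, giving {ReviewerID, Topic} and {Affiliation, Country, Editor, Score, Topic, VenueID}.
{ReviewerID, Topic} has no BCNF violation.
{Affiliation, Country, Editor, Score, Topic, VenueID}: {Score, Topic} determines {Affiliation, Country, Score, Topic} here but is not a superkey — split on Score, Topic --> Affiliation, Country, giving {Affiliation, Country, Score, Topic} and {Editor, Score, Topic, VenueID}.
{Affiliation, Country, Score, Topic}: {Score} determines {Country, Score} here but is not a superkey — split on Score --> Country, giving {Country, Score} and {Affiliation, Score, Topic}.
{Country, Score} has no BCNF violation.
{Affiliation, Score, Topic} has no BCNF violation.
{Editor, Score, Topic, VenueID} has no BCNF violation.

{Affiliation, Score, Topic}; {Country, Score}; {Editor, Score, Topic, VenueID}; {ReviewerID, Topic}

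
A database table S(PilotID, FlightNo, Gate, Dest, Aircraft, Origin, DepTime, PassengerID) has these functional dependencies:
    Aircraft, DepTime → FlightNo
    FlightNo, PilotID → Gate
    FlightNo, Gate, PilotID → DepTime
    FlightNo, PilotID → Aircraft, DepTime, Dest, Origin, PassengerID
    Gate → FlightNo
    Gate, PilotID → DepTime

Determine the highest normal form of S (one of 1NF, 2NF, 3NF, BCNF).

Candidate keys: {Aircraft, DepTime, PilotID}, {FlightNo, PilotID}, {Gate, PilotID}. Prime attributes: {Aircraft, DepTime, FlightNo, Gate, PilotID}.
For Aircraft, DepTime → FlightNo we have {Aircraft, DepTime}⁺ = {Aircraft, DepTime, FlightNo}; {Aircraft, DepTime} is not a superkey, so BCNF fails.
Its right-hand attributes {FlightNo} are all prime, as are those of every other non-superkey FD — the relation is in 3NF.

3NF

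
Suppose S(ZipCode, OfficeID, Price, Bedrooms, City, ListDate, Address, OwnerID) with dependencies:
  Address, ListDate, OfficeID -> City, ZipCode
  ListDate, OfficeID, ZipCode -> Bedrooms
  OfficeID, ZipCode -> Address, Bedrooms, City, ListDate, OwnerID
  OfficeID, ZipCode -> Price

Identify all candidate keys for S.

Attributes never on any right-hand side: {OfficeID} — every candidate key must contain it.
{OfficeID, ZipCode}⁺ = {Address, Bedrooms, City, ListDate, OfficeID, OwnerID, Price, ZipCode}, which is every attribute, so {OfficeID, ZipCode} is a candidate key.
{Address, ListDate, OfficeID}⁺ = {Address, Bedrooms, City, ListDate, OfficeID, OwnerID, Price, ZipCode}, which is every attribute, so {Address, ListDate, OfficeID} is a candidate key.
These are minimal and exhaustive — every other superkey contains one of them.

{Address, ListDate, OfficeID}, {OfficeID, ZipCode}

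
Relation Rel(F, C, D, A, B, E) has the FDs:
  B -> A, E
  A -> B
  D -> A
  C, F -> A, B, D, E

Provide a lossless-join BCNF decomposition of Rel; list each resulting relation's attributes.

Candidate key of the original relation: {C, F}.
In {A, B, C, D, E, F}, {B} is not a superkey ({B}⁺ restricted to this set is {A, B, E}), so split on B -> A, E into {A, B, E} and {B, C, D, F}.
{A, B, E} has no BCNF violation.
In {B, C, D, F}, {D} is not a superkey ({D}⁺ restricted to this set is {B, D}), so split on D -> B into {B, D} and {C, D, F}.
{B, D} has no BCNF violation.
{C, D, F} has no BCNF violation.

{A, B, E}; {B, D}; {C, D, F}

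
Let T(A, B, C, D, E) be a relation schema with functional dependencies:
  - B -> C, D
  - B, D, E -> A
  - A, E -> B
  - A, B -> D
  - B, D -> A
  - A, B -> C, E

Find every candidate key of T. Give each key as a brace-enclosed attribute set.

Closure of {B} is {A, B, C, D, E}, the whole schema; {B} is a candidate key.
Closure of {A, E} is {A, B, C, D, E}, the whole schema; {A, E} is a candidate key.
These are minimal and exhaustive — every other superkey contains one of them.

{A, E}, {B}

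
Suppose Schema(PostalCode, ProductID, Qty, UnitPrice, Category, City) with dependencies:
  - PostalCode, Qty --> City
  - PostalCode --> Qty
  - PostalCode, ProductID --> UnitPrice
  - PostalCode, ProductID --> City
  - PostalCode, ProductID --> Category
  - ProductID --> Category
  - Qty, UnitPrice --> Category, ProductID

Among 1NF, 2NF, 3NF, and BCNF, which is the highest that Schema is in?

Candidate keys: {PostalCode, ProductID}, {PostalCode, UnitPrice}. Prime attributes: {PostalCode, ProductID, UnitPrice}.
PostalCode, Qty --> City breaks BCNF: {PostalCode, Qty}⁺ = {City, PostalCode, Qty}, so {PostalCode, Qty} is not a superkey.
Because {City} is non-prime and the left side of PostalCode, Qty --> City is not a superkey, the relation is not in 3NF.
The proper key subset {PostalCode} of {PostalCode, ProductID} determines non-prime {City, Qty}, so the relation is not even in 2NF.

1NF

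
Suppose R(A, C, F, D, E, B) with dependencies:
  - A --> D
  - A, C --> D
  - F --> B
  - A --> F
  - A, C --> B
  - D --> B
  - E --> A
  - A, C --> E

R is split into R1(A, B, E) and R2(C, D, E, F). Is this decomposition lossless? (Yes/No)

The shared attributes are {E} and {E}⁺ = {A, B, D, E, F}.
This includes all of R1, so the common attributes are a superkey of R1 — the join is lossless.

Yes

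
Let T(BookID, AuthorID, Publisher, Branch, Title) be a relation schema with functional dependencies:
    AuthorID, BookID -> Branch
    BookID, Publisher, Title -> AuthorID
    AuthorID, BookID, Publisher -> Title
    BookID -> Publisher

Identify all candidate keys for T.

{AuthorID, BookID}, {BookID, Title}

No FD produces {BookID}, so it must be in every candidate key.
{AuthorID, BookID} is a candidate key since {AuthorID, BookID}⁺ = {AuthorID, BookID, Branch, Publisher, Title} covers every attribute.
{BookID, Title} is a candidate key since {BookID, Title}⁺ = {AuthorID, BookID, Branch, Publisher, Title} covers every attribute.
These are minimal and exhaustive — every other superkey contains one of them.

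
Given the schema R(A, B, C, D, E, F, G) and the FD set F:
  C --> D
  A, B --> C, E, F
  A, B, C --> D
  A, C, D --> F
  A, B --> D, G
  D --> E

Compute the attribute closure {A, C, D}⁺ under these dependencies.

Start with {A, C, D}.
A, C, D --> F applies; add {F} → now {A, C, D, F}.
D --> E applies; add {E} → now {A, C, D, E, F}.
No further FD applies.

{A, C, D, E, F}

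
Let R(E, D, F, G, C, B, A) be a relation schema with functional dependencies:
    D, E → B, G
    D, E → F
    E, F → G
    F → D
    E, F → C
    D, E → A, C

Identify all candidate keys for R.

Attributes never on any right-hand side: {E} — every candidate key must contain it.
{D, E} is a candidate key since {D, E}⁺ = {A, B, C, D, E, F, G} covers every attribute.
{E, F} is a candidate key since {E, F}⁺ = {A, B, C, D, E, F, G} covers every attribute.
These are minimal and exhaustive — every other superkey contains one of them.

{D, E}, {E, F}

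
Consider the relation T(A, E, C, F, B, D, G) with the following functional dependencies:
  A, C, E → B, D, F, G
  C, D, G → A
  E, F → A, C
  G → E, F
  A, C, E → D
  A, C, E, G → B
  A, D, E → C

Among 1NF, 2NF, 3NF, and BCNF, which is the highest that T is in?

Candidate keys: {A, C, E}, {A, D, E}, {E, F}, {G}. Prime attributes: {A, C, D, E, F, G}.
The left-hand side of every FD is a superkey, so BCNF is satisfied.

BCNF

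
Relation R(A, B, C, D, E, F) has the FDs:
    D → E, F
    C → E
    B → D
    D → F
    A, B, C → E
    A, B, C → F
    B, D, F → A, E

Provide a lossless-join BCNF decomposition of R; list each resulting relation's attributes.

{A, B, D}; {B, C}; {D, E, F}

Candidate key of the original relation: {B, C}.
Within {A, B, C, D, E, F}: {D}⁺ ∩ {A, B, C, D, E, F} = {D, E, F}, not the whole set, so D → E, F violates BCNF; decompose into {D, E, F} and {A, B, C, D}.
{D, E, F}: every determinant is a superkey — BCNF.
Within {A, B, C, D}: {B}⁺ ∩ {A, B, C, D} = {A, B, D}, not the whole set, so B → A, D violates BCNF; decompose into {A, B, D} and {B, C}.
{A, B, D}: every determinant is a superkey — BCNF.
{B, C}: every determinant is a superkey — BCNF.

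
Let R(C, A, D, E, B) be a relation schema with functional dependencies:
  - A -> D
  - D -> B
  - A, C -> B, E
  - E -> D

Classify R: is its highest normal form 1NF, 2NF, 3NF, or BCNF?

1NF

Candidate key: {A, C}. Prime attributes: {A, C}.
A -> D: {A}⁺ = {A, B, D}, which is not all of the attributes, so the left side is not a superkey — BCNF is violated.
Because {D} is non-prime and the left side of A -> D is not a superkey, the relation is not in 3NF.
Since {A} ⊂ {A, C} and {A}⁺ ⊇ {B, D} with {B, D} non-prime, there is a partial dependency; 2NF fails.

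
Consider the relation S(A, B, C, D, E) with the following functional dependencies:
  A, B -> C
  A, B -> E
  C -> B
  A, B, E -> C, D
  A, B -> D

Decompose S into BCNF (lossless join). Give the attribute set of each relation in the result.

{A, C, D, E}; {B, C}

Candidate keys of the original relation: {A, B}, {A, C}.
{A, B, C, D, E}: {C} determines {B, C} here but is not a superkey — split on C -> B, giving {B, C} and {A, C, D, E}.
{B, C}: every determinant is a superkey — BCNF.
{A, C, D, E}: every determinant is a superkey — BCNF.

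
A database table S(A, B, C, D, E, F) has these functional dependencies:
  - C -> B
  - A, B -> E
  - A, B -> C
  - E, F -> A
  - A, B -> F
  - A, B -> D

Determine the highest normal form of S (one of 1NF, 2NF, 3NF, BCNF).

Candidate keys: {A, B}, {A, C}, {B, E, F}, {C, E, F}. Prime attributes: {A, B, C, E, F}.
C -> B breaks BCNF: {C}⁺ = {B, C}, so {C} is not a superkey.
Its right-hand attributes {B} are all prime, as are those of every other non-superkey FD — the relation is in 3NF.

3NF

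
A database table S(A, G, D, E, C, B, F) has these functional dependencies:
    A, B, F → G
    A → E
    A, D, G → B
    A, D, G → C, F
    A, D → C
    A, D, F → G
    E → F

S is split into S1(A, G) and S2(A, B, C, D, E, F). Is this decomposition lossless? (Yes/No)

S1 ∩ S2 = {A}; its closure under F is {A, E, F}.
S1 ⊄ {A, E, F} and S2 ⊄ {A, E, F}, so the split is lossy.

No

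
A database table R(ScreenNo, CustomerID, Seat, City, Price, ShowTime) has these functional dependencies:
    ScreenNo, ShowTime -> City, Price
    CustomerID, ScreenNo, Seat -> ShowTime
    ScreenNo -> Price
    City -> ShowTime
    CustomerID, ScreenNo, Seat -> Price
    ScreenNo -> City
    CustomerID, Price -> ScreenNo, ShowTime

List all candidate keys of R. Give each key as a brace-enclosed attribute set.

No FD produces {CustomerID, Seat}, so they must be in every candidate key.
Closure of {CustomerID, Price, Seat} is {City, CustomerID, Price, ScreenNo, Seat, ShowTime}, the whole schema; {CustomerID, Price, Seat} is a candidate key.
Closure of {CustomerID, ScreenNo, Seat} is {City, CustomerID, Price, ScreenNo, Seat, ShowTime}, the whole schema; {CustomerID, ScreenNo, Seat} is a candidate key.
These are minimal and exhaustive — every other superkey contains one of them.

{CustomerID, Price, Seat}, {CustomerID, ScreenNo, Seat}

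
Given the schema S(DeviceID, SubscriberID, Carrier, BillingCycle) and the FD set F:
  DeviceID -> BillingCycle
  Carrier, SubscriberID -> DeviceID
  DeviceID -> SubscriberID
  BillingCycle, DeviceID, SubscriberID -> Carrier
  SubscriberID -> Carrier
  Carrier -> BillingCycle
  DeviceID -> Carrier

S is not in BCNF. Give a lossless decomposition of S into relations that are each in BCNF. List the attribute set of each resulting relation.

{BillingCycle, Carrier}; {Carrier, DeviceID, SubscriberID}

Candidate keys of the original relation: {DeviceID}, {SubscriberID}.
Within {BillingCycle, Carrier, DeviceID, SubscriberID}: {Carrier}⁺ ∩ {BillingCycle, Carrier, DeviceID, SubscriberID} = {BillingCycle, Carrier}, not the whole set, so Carrier -> BillingCycle violates BCNF; decompose into {BillingCycle, Carrier} and {Carrier, DeviceID, SubscriberID}.
{BillingCycle, Carrier}: every determinant is a superkey — BCNF.
{Carrier, DeviceID, SubscriberID}: every determinant is a superkey — BCNF.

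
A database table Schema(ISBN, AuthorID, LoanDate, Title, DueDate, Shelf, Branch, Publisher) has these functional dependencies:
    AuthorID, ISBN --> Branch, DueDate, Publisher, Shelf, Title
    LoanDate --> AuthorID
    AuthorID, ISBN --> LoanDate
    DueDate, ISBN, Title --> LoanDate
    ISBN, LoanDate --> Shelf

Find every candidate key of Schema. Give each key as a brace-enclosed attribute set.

{ISBN} never appears on the right of any FD, so every key must include it.
{AuthorID, ISBN}⁺ = {AuthorID, Branch, DueDate, ISBN, LoanDate, Publisher, Shelf, Title}, which is every attribute, so {AuthorID, ISBN} is a candidate key.
{ISBN, LoanDate}⁺ = {AuthorID, Branch, DueDate, ISBN, LoanDate, Publisher, Shelf, Title}, which is every attribute, so {ISBN, LoanDate} is a candidate key.
{DueDate, ISBN, Title}⁺ = {AuthorID, Branch, DueDate, ISBN, LoanDate, Publisher, Shelf, Title}, which is every attribute, so {DueDate, ISBN, Title} is a candidate key.
No proper subset of any of these is a key, and no other minimal superkey exists.

{AuthorID, ISBN}, {DueDate, ISBN, Title}, {ISBN, LoanDate}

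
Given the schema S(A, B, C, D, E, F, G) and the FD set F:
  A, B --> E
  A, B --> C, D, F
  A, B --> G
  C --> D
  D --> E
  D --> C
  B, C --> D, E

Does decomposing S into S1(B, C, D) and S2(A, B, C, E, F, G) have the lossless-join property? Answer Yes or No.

Common attributes: {B, C}; their closure is {B, C, D, E}.
S1 is contained in that closure, so S1 ∩ S2 --> S1 holds and the join is lossless.

Yes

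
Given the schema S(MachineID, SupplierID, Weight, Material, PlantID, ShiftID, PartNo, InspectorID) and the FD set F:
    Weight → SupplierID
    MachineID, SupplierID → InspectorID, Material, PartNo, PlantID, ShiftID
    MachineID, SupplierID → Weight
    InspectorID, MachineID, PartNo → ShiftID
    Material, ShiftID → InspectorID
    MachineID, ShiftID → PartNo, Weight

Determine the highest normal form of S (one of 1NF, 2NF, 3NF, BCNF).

3NF

Candidate keys: {InspectorID, MachineID, PartNo}, {MachineID, ShiftID}, {MachineID, SupplierID}, {MachineID, Weight}. Prime attributes: {InspectorID, MachineID, PartNo, ShiftID, SupplierID, Weight}.
For Weight → SupplierID we have {Weight}⁺ = {SupplierID, Weight}; {Weight} is not a superkey, so BCNF fails.
Since {SupplierID} ⊆ prime attributes and every other non-superkey FD also has a prime right side, the schema is in 3NF.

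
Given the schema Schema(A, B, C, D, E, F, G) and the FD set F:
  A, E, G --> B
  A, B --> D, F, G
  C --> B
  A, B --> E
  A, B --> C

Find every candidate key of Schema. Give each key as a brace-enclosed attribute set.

{A} never appears on the right of any FD, so every key must include it.
{A, B} is a candidate key since {A, B}⁺ = {A, B, C, D, E, F, G} covers every attribute.
{A, C} is a candidate key since {A, C}⁺ = {A, B, C, D, E, F, G} covers every attribute.
{A, E, G} is a candidate key since {A, E, G}⁺ = {A, B, C, D, E, F, G} covers every attribute.
No proper subset of any of these is a key, and no other minimal superkey exists.

{A, B}, {A, C}, {A, E, G}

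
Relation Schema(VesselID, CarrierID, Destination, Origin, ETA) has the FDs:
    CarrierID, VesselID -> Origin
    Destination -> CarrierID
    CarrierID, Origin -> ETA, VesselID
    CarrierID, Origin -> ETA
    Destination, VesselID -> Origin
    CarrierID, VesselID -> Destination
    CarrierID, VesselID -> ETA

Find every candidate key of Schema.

{CarrierID, Origin}⁺ = {CarrierID, Destination, ETA, Origin, VesselID} — all of the relation — so {CarrierID, Origin} is a candidate key.
{CarrierID, VesselID}⁺ = {CarrierID, Destination, ETA, Origin, VesselID} — all of the relation — so {CarrierID, VesselID} is a candidate key.
{Destination, Origin}⁺ = {CarrierID, Destination, ETA, Origin, VesselID} — all of the relation — so {Destination, Origin} is a candidate key.
{Destination, VesselID}⁺ = {CarrierID, Destination, ETA, Origin, VesselID} — all of the relation — so {Destination, VesselID} is a candidate key.
These are minimal and exhaustive — every other superkey contains one of them.

{CarrierID, Origin}, {CarrierID, VesselID}, {Destination, Origin}, {Destination, VesselID}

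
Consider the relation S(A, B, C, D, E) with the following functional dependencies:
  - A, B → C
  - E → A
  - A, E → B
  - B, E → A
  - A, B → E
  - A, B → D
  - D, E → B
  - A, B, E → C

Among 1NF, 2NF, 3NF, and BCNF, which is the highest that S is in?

Candidate keys: {A, B}, {E}. Prime attributes: {A, B, E}.
Every FD has a superkey on the left, so the relation is in BCNF.

BCNF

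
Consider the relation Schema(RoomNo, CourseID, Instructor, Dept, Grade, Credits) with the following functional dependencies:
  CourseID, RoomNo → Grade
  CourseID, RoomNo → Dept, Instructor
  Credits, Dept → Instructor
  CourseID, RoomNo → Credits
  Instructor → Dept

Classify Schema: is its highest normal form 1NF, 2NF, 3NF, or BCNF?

Candidate key: {CourseID, RoomNo}. Prime attributes: {CourseID, RoomNo}.
Credits, Dept → Instructor breaks BCNF: {Credits, Dept}⁺ = {Credits, Dept, Instructor}, so {Credits, Dept} is not a superkey.
Credits, Dept → Instructor has non-prime {Instructor} on the right and a non-superkey on the left, so 3NF fails.
No proper subset of a key has a non-prime attribute in its closure, so there is no partial dependency; 2NF holds.

2NF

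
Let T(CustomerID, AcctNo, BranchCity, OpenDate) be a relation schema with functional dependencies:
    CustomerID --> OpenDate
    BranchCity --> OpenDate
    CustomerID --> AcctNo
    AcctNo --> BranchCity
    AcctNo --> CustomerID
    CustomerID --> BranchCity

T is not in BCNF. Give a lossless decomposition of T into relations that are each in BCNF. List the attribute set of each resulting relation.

{AcctNo, BranchCity, CustomerID}; {BranchCity, OpenDate}

Candidate keys of the original relation: {AcctNo}, {CustomerID}.
Within {AcctNo, BranchCity, CustomerID, OpenDate}: {BranchCity}⁺ ∩ {AcctNo, BranchCity, CustomerID, OpenDate} = {BranchCity, OpenDate}, not the whole set, so BranchCity --> OpenDate violates BCNF; decompose into {BranchCity, OpenDate} and {AcctNo, BranchCity, CustomerID}.
{BranchCity, OpenDate} has no BCNF violation.
{AcctNo, BranchCity, CustomerID} has no BCNF violation.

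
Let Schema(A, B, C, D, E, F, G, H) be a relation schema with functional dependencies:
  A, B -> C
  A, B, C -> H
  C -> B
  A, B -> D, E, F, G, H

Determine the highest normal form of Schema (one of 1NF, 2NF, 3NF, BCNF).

Candidate keys: {A, B}, {A, C}. Prime attributes: {A, B, C}.
C -> B: {C}⁺ = {B, C}, which is not all of the attributes, so the left side is not a superkey — BCNF is violated.
Since {B} ⊆ prime attributes and every other non-superkey FD also has a prime right side, the schema is in 3NF.

3NF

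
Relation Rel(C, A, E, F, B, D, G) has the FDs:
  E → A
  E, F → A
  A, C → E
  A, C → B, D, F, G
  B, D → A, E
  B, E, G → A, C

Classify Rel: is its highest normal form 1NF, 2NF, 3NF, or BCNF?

3NF

Candidate keys: {A, C}, {B, C, D}, {B, D, G}, {B, E, G}, {C, E}. Prime attributes: {A, B, C, D, E, G}.
E → A breaks BCNF: {E}⁺ = {A, E}, so {E} is not a superkey.
Since {A} ⊆ prime attributes and every other non-superkey FD also has a prime right side, the schema is in 3NF.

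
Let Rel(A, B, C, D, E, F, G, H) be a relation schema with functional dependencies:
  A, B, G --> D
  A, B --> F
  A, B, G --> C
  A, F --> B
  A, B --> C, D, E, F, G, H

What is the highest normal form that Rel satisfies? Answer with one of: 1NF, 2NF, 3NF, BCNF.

BCNF

Candidate keys: {A, B}, {A, F}. Prime attributes: {A, B, F}.
Each dependency's left side is a superkey — BCNF holds.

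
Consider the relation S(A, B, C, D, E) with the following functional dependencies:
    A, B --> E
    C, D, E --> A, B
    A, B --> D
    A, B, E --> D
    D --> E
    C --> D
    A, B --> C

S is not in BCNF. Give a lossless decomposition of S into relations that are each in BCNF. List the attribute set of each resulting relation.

{A, B, C, D}; {D, E}

Candidate keys of the original relation: {A, B}, {C}.
In {A, B, C, D, E}, {D} is not a superkey ({D}⁺ restricted to this set is {D, E}), so split on D --> E into {D, E} and {A, B, C, D}.
{D, E}: every determinant is a superkey — BCNF.
{A, B, C, D}: every determinant is a superkey — BCNF.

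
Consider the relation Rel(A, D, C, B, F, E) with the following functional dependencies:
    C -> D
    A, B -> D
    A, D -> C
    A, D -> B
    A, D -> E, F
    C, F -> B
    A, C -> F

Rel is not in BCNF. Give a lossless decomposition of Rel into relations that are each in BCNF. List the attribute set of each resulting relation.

{A, C, E, F}; {B, C, F}; {C, D}

Candidate keys of the original relation: {A, B}, {A, C}, {A, D}.
Within {A, B, C, D, E, F}: {C}⁺ ∩ {A, B, C, D, E, F} = {C, D}, not the whole set, so C -> D violates BCNF; decompose into {C, D} and {A, B, C, E, F}.
{C, D}: every determinant is a superkey — BCNF.
Within {A, B, C, E, F}: {C, F}⁺ ∩ {A, B, C, E, F} = {B, C, F}, not the whole set, so C, F -> B violates BCNF; decompose into {B, C, F} and {A, C, E, F}.
{B, C, F}: every determinant is a superkey — BCNF.
{A, C, E, F}: every determinant is a superkey — BCNF.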